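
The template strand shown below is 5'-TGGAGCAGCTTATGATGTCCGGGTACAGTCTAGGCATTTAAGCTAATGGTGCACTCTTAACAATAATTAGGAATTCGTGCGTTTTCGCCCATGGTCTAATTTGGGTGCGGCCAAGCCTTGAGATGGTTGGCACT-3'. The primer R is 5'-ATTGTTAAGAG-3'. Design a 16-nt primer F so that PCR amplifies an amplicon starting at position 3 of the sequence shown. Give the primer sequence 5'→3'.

5'-GAGCAGCTTATGATGT-3'

The reverse primer's reverse complement CTCTTAACAAT matches the template at positions 54–64; the product starts at position 3.
The forward primer is identical to the top strand over positions 3–18: GAGCAGCTTATGATGT.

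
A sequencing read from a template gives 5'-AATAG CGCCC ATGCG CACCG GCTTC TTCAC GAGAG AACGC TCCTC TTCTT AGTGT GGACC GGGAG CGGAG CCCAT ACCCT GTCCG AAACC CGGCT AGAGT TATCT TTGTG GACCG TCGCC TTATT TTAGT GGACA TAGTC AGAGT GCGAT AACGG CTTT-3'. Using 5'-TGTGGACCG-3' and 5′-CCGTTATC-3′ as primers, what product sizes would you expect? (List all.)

103 bp, 49 bp

The forward primer TGTGGACCG matches the top strand at positions 53–61, 107–115.
The reverse primer's reverse complement is GATAACGG, matching at positions 148–155.
Each forward site pairs with the reverse site to give a product ending at position 155: sizes 103, 49 bp.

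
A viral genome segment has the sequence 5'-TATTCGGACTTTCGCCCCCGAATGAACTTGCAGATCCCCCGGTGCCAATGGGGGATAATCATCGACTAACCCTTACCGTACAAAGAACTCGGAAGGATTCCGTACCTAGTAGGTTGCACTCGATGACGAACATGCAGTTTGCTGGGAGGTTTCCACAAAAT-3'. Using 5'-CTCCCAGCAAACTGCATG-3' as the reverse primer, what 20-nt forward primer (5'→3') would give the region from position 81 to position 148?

5'-CAAAGAACTCGGAAGGATTC-3'

The reverse primer's reverse complement CATGCAGTTTGCTGGGAG matches the template at positions 131–148; the product starts at position 81.
The forward primer is identical to the top strand over positions 81–100: CAAAGAACTCGGAAGGATTC.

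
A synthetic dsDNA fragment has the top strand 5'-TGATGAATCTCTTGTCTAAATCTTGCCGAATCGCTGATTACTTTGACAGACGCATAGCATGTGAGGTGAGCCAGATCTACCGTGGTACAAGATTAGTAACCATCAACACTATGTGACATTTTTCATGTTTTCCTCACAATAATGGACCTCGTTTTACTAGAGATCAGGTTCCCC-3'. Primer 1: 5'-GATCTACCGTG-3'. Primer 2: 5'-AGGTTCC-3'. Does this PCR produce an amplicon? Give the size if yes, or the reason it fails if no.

No product — both primers anneal to the same strand and extend in the same direction.

Primer 1 (GATCTACCGTG) matches the top strand at positions 74–84 (3' end points downstream).
Primer 2 (AGGTTCC) also matches the top strand directly, at positions 166–172 — its reverse complement GGAACCT is not present.
Both primers anneal to the bottom strand with 3' ends pointing the same way, so neither can prime synthesis back toward the other.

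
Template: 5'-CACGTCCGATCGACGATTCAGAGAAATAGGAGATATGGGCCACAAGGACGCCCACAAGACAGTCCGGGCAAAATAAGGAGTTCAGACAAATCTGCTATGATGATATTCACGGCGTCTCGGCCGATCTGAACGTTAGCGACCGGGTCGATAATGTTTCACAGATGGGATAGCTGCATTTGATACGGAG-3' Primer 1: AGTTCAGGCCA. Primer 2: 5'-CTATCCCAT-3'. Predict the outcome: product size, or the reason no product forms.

Primer 1 (AGTTCAGGCCA) does not match the top strand, and its reverse complement TGGCCTGAACT does not match either.
With no annealing site for primer 1, no amplification occurs.

No product — primer 1 has no binding site in the template.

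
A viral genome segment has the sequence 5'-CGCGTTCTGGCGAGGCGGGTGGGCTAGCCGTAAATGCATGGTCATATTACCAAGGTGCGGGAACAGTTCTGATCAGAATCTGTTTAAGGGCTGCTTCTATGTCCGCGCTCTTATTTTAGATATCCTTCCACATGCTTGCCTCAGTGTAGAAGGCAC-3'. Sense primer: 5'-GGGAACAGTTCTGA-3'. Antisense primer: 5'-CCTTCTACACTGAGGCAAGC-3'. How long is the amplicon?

95 bp

Scanning the template, GGGAACAGTTCTGA occurs at positions 59–72; this primer anneals to the bottom strand there with its 3' end pointing downstream.
The reverse primer's reverse complement is GCTTGCCTCAGTGTAGAAGG, which matches the template at positions 134–153.
The product runs from position 59 to position 153, so its length is 153 − 59 + 1 = 95 bp.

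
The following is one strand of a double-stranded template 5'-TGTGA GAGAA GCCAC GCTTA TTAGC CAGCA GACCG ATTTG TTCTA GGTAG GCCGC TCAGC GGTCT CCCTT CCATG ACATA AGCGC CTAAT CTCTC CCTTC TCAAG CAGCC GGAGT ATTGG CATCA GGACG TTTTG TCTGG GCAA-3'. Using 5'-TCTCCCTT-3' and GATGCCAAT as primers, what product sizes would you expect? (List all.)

62 bp, 33 bp

The forward primer TCTCCCTT matches the top strand at positions 63–70, 92–99.
The reverse primer's reverse complement is ATTGGCATC, matching at positions 116–124.
Each forward site pairs with the reverse site to give a product ending at position 124: sizes 62, 33 bp.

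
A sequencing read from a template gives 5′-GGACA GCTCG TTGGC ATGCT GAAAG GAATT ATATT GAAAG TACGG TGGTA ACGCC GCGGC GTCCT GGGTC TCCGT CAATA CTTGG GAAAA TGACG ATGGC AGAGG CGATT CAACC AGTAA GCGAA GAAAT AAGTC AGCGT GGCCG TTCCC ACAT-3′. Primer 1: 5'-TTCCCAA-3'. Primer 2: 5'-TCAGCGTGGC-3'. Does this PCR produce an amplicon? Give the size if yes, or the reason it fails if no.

Primer 1 (TTCCCAA) has reverse complement TTGGGAA, which matches the top strand at positions 82–88; primer 1 anneals to the top strand there with its 3' end pointing upstream toward position 82.
Primer 2 (TCAGCGTGGC) matches the top strand directly at positions 134–143; it anneals to the bottom strand with its 3' end pointing downstream toward position 143.
The 3' ends diverge (primer 1 extends toward position 1, primer 2 toward position 154), so the primers never converge on a shared product.

No product — the primers' 3' ends point away from each other.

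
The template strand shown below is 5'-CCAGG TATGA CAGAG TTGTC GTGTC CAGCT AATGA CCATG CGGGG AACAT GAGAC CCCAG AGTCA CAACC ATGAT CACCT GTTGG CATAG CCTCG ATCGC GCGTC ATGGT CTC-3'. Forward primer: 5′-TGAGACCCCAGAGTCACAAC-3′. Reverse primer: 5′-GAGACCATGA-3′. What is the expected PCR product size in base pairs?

64 bp

Scanning the template, TGAGACCCCAGAGTCACAAC occurs at positions 50–69; this primer anneals to the bottom strand there with its 3' end pointing downstream.
Reverse complement of the reverse primer: TCATGGTCTC. This occurs on the top strand at positions 104–113.
The product runs from position 50 to position 113, so its length is 113 − 50 + 1 = 64 bp.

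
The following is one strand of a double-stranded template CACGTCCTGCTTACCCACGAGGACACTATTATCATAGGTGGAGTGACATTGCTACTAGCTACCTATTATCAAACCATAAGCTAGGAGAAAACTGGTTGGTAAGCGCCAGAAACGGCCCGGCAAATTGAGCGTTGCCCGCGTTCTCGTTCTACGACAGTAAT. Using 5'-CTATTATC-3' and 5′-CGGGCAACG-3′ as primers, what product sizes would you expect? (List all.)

113 bp, 76 bp

The forward primer CTATTATC matches the top strand at positions 26–33, 63–70.
The reverse primer's reverse complement is CGTTGCCCG, matching at positions 130–138.
Each forward site pairs with the reverse site to give a product ending at position 138: sizes 113, 76 bp.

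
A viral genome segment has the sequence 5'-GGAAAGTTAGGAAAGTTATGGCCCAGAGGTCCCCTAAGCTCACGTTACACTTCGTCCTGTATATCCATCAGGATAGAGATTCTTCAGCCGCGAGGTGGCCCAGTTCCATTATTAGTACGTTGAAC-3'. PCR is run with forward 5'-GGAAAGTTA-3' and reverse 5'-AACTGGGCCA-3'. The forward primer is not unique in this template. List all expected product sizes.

105 bp, 96 bp

The forward primer GGAAAGTTA matches the top strand at positions 1–9, 10–18.
The reverse primer's reverse complement is TGGCCCAGTT, matching at positions 96–105.
Each forward site pairs with the reverse site to give a product ending at position 105: sizes 105, 96 bp.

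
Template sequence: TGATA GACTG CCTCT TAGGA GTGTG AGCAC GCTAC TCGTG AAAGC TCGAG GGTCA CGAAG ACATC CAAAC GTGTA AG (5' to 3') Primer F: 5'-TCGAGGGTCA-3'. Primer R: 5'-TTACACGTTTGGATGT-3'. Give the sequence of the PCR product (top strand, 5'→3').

5'-TCGAGGGTCACGAAGACATCCAAACGTGTAA-3'

The forward primer matches the template at positions 46–55.
The reverse primer's reverse complement is ACATCCAAACGTGTAA, which matches the template at positions 61–76.
The product is the template from position 46 through 76 (31 bp).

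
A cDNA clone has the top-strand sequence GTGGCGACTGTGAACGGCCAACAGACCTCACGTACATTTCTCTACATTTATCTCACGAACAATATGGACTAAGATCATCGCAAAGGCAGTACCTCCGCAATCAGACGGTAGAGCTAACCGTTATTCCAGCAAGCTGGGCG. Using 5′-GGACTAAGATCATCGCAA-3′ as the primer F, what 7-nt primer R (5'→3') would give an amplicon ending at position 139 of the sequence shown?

5'-GCCCAGC-3'

The forward primer binds at positions 66–83; the product's 3' end on the top strand is position 139.
The reverse primer anneals to the top strand over positions 133–139, i.e. to GCTGGGC.
Its sequence written 5'→3' is the reverse complement: GCCCAGC.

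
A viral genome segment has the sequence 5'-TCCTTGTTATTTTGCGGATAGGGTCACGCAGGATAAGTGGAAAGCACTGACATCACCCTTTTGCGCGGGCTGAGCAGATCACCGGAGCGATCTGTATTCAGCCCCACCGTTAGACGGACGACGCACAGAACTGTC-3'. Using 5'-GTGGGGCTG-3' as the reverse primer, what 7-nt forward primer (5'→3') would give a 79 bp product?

5'-CAGGATA-3'

The reverse primer's reverse complement CAGCCCCAC matches the template at positions 99–107, so the product ends at position 107.
A 79 bp product then starts at position 107 − 79 + 1 = 29.
The forward primer is identical to the top strand there: CAGGATA.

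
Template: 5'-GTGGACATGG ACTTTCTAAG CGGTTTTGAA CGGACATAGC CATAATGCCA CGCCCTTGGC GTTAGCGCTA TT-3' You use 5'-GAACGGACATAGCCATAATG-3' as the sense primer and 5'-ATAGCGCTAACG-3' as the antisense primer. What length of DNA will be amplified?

Scanning the template, GAACGGACATAGCCATAATG occurs at positions 28–47; this primer anneals to the bottom strand there with its 3' end pointing downstream.
The reverse primer's reverse complement is CGTTAGCGCTAT, which matches the template at positions 60–71.
Amplicon spans positions 28–71: 44 bp.

44 bp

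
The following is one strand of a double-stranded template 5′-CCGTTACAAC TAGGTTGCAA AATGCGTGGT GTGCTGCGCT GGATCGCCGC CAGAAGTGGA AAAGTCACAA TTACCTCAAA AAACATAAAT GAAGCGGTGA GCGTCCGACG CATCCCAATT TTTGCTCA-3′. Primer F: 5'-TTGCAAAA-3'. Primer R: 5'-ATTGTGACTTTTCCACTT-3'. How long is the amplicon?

Scanning the template, TTGCAAAA occurs at positions 15–22; this primer anneals to the bottom strand there with its 3' end pointing downstream.
The reverse primer's reverse complement is AAGTGGAAAAGTCACAAT, which matches the template at positions 54–71.
Amplicon spans positions 15–71: 57 bp.

57 bp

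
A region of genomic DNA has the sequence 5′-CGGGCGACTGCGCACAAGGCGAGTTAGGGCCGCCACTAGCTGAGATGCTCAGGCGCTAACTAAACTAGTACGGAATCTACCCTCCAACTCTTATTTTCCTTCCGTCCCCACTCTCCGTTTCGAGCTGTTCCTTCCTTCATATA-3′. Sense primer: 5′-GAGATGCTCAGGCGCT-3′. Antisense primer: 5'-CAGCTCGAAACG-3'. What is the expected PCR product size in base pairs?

The forward primer matches the template at positions 42–57.
Reverse complement of the reverse primer: CGTTTCGAGCTG. This occurs on the top strand at positions 116–127.
Amplicon spans positions 42–127: 86 bp.

86 bp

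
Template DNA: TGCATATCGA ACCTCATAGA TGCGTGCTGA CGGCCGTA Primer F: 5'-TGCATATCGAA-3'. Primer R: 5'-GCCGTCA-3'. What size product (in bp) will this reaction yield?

Forward primer TGCATATCGAA is found on the top strand at positions 1–11.
Reverse complement of the reverse primer: TGACGGC. This occurs on the top strand at positions 28–34.
Product length = (reverse-primer end) − (forward-primer start) + 1 = 34 − 1 + 1 = 34 bp.

34 bp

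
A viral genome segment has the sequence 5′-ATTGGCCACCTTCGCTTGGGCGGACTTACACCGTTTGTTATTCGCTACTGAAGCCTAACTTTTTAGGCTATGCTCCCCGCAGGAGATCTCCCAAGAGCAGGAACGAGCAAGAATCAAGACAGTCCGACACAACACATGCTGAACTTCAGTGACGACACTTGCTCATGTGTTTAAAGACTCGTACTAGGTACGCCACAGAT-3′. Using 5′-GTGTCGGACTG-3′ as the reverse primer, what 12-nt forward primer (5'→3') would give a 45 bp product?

The reverse primer's reverse complement CAGTCCGACAC matches the template at positions 120–130, so the product ends at position 130.
A 45 bp product then starts at position 130 − 45 + 1 = 86.
The forward primer is identical to the top strand there: ATCTCCCAAGAG.

5'-ATCTCCCAAGAG-3'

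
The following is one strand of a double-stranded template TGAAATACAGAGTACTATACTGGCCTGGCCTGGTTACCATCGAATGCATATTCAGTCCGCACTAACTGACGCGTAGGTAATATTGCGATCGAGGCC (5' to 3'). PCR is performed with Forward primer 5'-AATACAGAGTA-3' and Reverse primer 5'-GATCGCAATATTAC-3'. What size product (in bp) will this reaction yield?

87 bp

Forward primer AATACAGAGTA is found on the top strand at positions 4–14.
Taking the reverse complement of GATCGCAATATTAC gives GTAATATTGCGATC, found at positions 77–90 on the template; the primer anneals here to the top strand with its 3' end pointing upstream.
Product length = (reverse-primer end) − (forward-primer start) + 1 = 90 − 4 + 1 = 87 bp.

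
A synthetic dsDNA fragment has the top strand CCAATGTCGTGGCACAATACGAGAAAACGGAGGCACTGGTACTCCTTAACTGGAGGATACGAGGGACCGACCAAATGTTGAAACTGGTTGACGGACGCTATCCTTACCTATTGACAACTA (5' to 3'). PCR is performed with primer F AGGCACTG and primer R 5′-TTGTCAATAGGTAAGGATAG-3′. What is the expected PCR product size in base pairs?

Scanning the template, AGGCACTG occurs at positions 31–38; this primer anneals to the bottom strand there with its 3' end pointing downstream.
Reverse complement of the reverse primer: CTATCCTTACCTATTGACAA. This occurs on the top strand at positions 98–117.
The product runs from position 31 to position 117, so its length is 117 − 31 + 1 = 87 bp.

87 bp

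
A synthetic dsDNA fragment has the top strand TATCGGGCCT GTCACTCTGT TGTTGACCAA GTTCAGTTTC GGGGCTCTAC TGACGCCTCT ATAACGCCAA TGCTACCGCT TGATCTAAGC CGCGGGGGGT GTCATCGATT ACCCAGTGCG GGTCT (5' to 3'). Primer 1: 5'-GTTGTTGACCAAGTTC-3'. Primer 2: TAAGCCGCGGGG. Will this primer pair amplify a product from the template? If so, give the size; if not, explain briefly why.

Primer 1 (GTTGTTGACCAAGTTC) matches the top strand at positions 19–34 (3' end points downstream).
Primer 2 (TAAGCCGCGGGG) also matches the top strand directly, at positions 86–97 — its reverse complement CCCCGCGGCTTA is not present.
Both primers anneal to the bottom strand with 3' ends pointing the same way, so neither can prime synthesis back toward the other.

No product — both primers anneal to the same strand and extend in the same direction.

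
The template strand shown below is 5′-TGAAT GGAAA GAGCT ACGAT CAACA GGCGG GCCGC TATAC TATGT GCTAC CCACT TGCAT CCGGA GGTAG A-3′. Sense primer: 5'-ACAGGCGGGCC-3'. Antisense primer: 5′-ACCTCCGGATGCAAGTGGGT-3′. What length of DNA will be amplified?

46 bp

Forward primer ACAGGCGGGCC is found on the top strand at positions 23–33.
Reverse complement of the reverse primer: ACCCACTTGCATCCGGAGGT. This occurs on the top strand at positions 49–68.
Amplicon spans positions 23–68: 46 bp.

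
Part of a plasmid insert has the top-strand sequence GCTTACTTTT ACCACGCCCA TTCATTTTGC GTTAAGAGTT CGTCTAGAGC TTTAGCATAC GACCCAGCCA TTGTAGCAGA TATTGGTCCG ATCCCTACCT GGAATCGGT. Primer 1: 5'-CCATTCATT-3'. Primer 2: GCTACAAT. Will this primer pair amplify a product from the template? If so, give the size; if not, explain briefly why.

Primer 1 (CCATTCATT) matches the top strand at positions 18–26; it acts as a forward primer.
Primer 2's reverse complement is ATTGTAGC, matching the top strand at positions 70–77; it acts as a reverse primer.
The 3' ends face each other across positions 18–77, giving a 60 bp product.

Yes — a 60 bp product.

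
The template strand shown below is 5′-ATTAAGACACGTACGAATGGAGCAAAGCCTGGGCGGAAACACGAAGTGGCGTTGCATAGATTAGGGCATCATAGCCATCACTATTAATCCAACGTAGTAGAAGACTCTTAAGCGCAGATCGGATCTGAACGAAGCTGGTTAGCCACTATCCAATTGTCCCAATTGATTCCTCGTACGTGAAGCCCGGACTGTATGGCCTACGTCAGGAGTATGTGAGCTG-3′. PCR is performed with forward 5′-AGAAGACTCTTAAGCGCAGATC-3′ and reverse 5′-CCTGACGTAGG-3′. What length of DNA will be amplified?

Scanning the template, AGAAGACTCTTAAGCGCAGATC occurs at positions 99–120; this primer anneals to the bottom strand there with its 3' end pointing downstream.
The reverse primer's reverse complement is CCTACGTCAGG, which matches the template at positions 197–207.
Product length = (reverse-primer end) − (forward-primer start) + 1 = 207 − 99 + 1 = 109 bp.

109 bp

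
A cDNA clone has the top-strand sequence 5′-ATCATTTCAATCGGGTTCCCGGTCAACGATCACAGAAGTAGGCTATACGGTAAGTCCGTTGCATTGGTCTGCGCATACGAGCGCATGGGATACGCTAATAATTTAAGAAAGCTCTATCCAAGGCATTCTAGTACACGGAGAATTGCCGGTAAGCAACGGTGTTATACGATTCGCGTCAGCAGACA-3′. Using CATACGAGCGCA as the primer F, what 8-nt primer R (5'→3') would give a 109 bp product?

5'-CTGCTGAC-3'

The forward primer binds at positions 74–85, so a 109 bp product ends at position 74 + 109 − 1 = 182.
The reverse primer anneals to the top strand over positions 175–182, i.e. to GTCAGCAG.
Its sequence written 5'→3' is the reverse complement: CTGCTGAC.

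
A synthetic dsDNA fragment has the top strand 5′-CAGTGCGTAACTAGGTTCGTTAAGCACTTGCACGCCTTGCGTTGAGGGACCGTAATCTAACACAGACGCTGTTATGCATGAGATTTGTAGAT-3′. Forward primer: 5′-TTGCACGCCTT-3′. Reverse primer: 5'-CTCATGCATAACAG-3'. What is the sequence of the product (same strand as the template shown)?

The forward primer matches the template at positions 28–38.
Reverse complement of the reverse primer: CTGTTATGCATGAG. This occurs on the top strand at positions 69–82.
The product is the template from position 28 through 82 (55 bp).

5'-TTGCACGCCTTGCGTTGAGGGACCGTAATCTAACACAGACGCTGTTATGCATGAG-3'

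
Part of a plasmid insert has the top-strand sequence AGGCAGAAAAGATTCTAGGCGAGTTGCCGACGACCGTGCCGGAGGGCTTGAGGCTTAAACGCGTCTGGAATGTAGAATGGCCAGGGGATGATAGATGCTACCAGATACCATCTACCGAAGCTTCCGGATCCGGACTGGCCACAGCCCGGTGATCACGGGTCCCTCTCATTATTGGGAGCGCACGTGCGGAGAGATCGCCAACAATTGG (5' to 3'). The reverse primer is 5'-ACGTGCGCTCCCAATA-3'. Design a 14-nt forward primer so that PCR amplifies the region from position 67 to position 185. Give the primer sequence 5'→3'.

5'-GGAATGTAGAATGG-3'

The reverse primer's reverse complement TATTGGGAGCGCACGT matches the template at positions 170–185; the product starts at position 67.
The forward primer is identical to the top strand over positions 67–80: GGAATGTAGAATGG.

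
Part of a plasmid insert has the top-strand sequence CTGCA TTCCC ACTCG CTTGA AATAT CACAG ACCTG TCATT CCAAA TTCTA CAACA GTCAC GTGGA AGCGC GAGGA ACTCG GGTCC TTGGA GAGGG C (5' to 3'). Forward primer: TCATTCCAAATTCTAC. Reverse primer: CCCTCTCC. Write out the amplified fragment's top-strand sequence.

5'-TCATTCCAAATTCTACAACAGTCACGTGGAAGCGCGAGGAACTCGGGTCCTTGGAGAGGG-3'

The forward primer matches the template at positions 36–51.
The reverse primer's reverse complement is GGAGAGGG, which matches the template at positions 88–95.
The product is the template from position 36 through 95 (60 bp).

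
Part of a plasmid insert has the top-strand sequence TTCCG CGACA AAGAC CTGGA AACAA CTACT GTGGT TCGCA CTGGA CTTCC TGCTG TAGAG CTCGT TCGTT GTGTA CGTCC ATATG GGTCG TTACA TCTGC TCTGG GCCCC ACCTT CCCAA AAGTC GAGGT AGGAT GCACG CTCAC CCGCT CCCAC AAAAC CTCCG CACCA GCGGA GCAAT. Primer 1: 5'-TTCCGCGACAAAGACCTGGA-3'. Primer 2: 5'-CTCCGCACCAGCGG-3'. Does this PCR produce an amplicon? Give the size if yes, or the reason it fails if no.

Primer 1 (TTCCGCGACAAAGACCTGGA) matches the top strand at positions 1–20 (3' end points downstream).
Primer 2 (CTCCGCACCAGCGG) also matches the top strand directly, at positions 161–174 — its reverse complement CCGCTGGTGCGGAG is not present.
Both primers anneal to the bottom strand with 3' ends pointing the same way, so neither can prime synthesis back toward the other.

No product — both primers anneal to the same strand and extend in the same direction.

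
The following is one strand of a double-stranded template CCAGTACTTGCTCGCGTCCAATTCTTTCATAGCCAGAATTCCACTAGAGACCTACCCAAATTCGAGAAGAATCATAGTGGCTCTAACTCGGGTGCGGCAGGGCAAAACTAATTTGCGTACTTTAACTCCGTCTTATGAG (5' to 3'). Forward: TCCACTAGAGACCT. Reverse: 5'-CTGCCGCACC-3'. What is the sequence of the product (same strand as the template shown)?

The forward primer matches the template at positions 40–53.
The reverse primer's reverse complement is GGTGCGGCAG, which matches the template at positions 91–100.
The product is the template from position 40 through 100 (61 bp).

5'-TCCACTAGAGACCTACCCAAATTCGAGAAGAATCATAGTGGCTCTAACTCGGGTGCGGCAG-3'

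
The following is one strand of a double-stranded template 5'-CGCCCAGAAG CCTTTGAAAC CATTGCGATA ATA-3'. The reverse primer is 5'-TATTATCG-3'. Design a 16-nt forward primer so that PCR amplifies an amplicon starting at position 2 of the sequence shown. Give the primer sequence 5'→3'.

5'-GCCCAGAAGCCTTTGA-3'

The reverse primer's reverse complement CGATAATA matches the template at positions 26–33; the product starts at position 2.
The forward primer is identical to the top strand over positions 2–17: GCCCAGAAGCCTTTGA.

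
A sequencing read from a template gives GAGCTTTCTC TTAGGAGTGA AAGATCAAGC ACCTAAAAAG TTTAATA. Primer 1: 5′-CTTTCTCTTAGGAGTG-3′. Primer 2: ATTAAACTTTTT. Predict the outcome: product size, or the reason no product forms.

Yes — a 43 bp product.

Primer 1 (CTTTCTCTTAGGAGTG) matches the top strand at positions 4–19; it acts as a forward primer.
Primer 2's reverse complement is AAAAAGTTTAAT, matching the top strand at positions 35–46; it acts as a reverse primer.
The 3' ends face each other across positions 4–46, giving a 43 bp product.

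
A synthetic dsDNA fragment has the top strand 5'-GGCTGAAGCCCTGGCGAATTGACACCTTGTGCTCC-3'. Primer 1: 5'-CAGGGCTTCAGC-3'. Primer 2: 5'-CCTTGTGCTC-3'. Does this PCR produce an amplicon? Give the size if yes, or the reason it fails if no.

No product — the primers' 3' ends point away from each other.

Primer 1 (CAGGGCTTCAGC) has reverse complement GCTGAAGCCCTG, which matches the top strand at positions 2–13; primer 1 anneals to the top strand there with its 3' end pointing upstream toward position 2.
Primer 2 (CCTTGTGCTC) matches the top strand directly at positions 25–34; it anneals to the bottom strand with its 3' end pointing downstream toward position 34.
The 3' ends diverge (primer 1 extends toward position 1, primer 2 toward position 35), so the primers never converge on a shared product.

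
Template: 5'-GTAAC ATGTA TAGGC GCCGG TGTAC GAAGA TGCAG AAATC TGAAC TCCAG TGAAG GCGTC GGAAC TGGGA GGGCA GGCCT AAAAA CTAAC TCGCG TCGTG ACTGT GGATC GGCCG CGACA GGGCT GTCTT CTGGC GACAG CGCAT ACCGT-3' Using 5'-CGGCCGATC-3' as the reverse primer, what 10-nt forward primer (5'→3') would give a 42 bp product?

5'-CAGGCCTAAA-3'

The reverse primer's reverse complement GATCGGCCG matches the template at positions 107–115, so the product ends at position 115.
A 42 bp product then starts at position 115 − 42 + 1 = 74.
The forward primer is identical to the top strand there: CAGGCCTAAA.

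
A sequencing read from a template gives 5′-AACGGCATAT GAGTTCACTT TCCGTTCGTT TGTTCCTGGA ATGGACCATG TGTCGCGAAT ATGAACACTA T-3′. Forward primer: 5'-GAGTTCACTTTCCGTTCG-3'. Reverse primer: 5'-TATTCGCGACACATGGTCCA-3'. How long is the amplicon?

Forward primer GAGTTCACTTTCCGTTCG is found on the top strand at positions 11–28.
The reverse primer's reverse complement is TGGACCATGTGTCGCGAATA, which matches the template at positions 42–61.
Amplicon spans positions 11–61: 51 bp.

51 bp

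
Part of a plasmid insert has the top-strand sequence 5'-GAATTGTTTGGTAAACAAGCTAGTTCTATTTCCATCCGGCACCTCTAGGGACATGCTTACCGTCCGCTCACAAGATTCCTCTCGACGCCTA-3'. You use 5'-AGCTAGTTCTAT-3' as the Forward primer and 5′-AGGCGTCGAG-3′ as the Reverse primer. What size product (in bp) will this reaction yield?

The forward primer matches the template at positions 18–29.
The reverse primer's reverse complement is CTCGACGCCT, which matches the template at positions 81–90.
The product runs from position 18 to position 90, so its length is 90 − 18 + 1 = 73 bp.

73 bp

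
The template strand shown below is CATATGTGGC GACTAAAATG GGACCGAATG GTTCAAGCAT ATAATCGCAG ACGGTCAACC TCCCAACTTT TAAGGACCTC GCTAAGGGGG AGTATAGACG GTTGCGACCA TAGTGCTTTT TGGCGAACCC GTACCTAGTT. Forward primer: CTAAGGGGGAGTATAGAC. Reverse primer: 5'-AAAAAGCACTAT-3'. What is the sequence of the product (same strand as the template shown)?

Forward primer CTAAGGGGGAGTATAGAC is found on the top strand at positions 82–99.
The reverse primer's reverse complement is ATAGTGCTTTTT, which matches the template at positions 110–121.
The product is the template from position 82 through 121 (40 bp).

5'-CTAAGGGGGAGTATAGACGGTTGCGACCATAGTGCTTTTT-3'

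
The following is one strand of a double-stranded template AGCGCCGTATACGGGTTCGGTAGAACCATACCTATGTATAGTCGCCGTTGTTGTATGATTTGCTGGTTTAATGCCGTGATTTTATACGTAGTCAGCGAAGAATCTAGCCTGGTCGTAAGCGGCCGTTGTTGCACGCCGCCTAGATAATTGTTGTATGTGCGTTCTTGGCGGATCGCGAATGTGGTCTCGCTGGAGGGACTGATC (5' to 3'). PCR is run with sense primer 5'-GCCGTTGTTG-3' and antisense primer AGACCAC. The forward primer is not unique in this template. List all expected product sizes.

144 bp, 66 bp

The forward primer GCCGTTGTTG matches the top strand at positions 44–53, 122–131.
The reverse primer's reverse complement is GTGGTCT, matching at positions 181–187.
Each forward site pairs with the reverse site to give a product ending at position 187: sizes 144, 66 bp.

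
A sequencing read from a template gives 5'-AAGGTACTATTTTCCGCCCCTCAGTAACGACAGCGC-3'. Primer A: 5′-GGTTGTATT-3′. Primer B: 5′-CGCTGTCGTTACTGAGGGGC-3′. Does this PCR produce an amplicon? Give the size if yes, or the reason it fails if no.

Primer A (GGTTGTATT) does not match the top strand, and its reverse complement AATACAACC does not match either.
With no annealing site for primer A, no amplification occurs.

No product — primer A has no binding site in the template.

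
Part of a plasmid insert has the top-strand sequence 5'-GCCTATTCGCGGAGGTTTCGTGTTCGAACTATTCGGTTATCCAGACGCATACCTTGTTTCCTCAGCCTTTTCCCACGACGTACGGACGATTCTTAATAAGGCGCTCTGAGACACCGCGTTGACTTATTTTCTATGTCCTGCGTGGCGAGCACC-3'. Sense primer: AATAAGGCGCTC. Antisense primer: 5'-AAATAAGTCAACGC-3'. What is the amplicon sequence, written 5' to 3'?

Scanning the template, AATAAGGCGCTC occurs at positions 95–106; this primer anneals to the bottom strand there with its 3' end pointing downstream.
The reverse primer's reverse complement is GCGTTGACTTATTT, which matches the template at positions 116–129.
The product is the template from position 95 through 129 (35 bp).

5'-AATAAGGCGCTCTGAGACACCGCGTTGACTTATTT-3'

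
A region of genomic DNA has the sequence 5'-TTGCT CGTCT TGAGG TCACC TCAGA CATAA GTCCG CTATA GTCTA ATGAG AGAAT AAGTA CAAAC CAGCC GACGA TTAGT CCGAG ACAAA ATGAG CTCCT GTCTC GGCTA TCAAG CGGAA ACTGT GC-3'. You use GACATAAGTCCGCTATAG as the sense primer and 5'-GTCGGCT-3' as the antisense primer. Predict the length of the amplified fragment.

Scanning the template, GACATAAGTCCGCTATAG occurs at positions 24–41; this primer anneals to the bottom strand there with its 3' end pointing downstream.
The reverse primer's reverse complement is AGCCGAC, which matches the template at positions 67–73.
Amplicon spans positions 24–73: 50 bp.

50 bp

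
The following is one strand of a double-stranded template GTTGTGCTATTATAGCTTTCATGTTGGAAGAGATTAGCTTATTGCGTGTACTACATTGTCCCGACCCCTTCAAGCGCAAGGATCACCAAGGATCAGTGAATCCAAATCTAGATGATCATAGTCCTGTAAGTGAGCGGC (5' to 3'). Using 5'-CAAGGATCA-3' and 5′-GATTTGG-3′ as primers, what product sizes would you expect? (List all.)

The forward primer CAAGGATCA matches the top strand at positions 77–85, 87–95.
The reverse primer's reverse complement is CCAAATC, matching at positions 102–108.
Each forward site pairs with the reverse site to give a product ending at position 108: sizes 32, 22 bp.

32 bp, 22 bp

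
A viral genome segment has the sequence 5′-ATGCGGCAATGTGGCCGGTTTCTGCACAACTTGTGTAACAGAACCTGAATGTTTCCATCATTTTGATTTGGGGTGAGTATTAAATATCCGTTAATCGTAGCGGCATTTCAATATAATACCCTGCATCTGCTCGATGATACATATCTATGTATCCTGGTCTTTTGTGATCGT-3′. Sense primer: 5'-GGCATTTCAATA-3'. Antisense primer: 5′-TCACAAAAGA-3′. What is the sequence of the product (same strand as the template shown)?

The forward primer matches the template at positions 102–113.
The reverse primer's reverse complement is TCTTTTGTGA, which matches the template at positions 158–167.
The product is the template from position 102 through 167 (66 bp).

5'-GGCATTTCAATATAATACCCTGCATCTGCTCGATGATACATATCTATGTATCCTGGTCTTTTGTGA-3'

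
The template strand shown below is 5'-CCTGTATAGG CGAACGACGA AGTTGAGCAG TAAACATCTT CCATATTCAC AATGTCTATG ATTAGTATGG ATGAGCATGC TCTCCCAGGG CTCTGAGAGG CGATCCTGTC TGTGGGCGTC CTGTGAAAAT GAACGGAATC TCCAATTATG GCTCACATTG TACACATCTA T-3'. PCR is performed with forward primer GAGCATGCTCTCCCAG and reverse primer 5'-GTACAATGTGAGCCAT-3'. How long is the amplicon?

Scanning the template, GAGCATGCTCTCCCAG occurs at positions 73–88; this primer anneals to the bottom strand there with its 3' end pointing downstream.
Taking the reverse complement of GTACAATGTGAGCCAT gives ATGGCTCACATTGTAC, found at positions 148–163 on the template; the primer anneals here to the top strand with its 3' end pointing upstream.
Amplicon spans positions 73–163: 91 bp.

91 bp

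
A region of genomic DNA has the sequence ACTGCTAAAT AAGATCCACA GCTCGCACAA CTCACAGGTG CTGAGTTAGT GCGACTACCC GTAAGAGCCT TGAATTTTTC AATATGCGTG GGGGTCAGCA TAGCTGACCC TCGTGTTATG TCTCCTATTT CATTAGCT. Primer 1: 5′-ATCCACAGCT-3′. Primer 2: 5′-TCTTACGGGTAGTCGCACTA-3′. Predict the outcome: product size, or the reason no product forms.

Yes — a 53 bp product.

Primer 1 (ATCCACAGCT) matches the top strand at positions 14–23; it acts as a forward primer.
Primer 2's reverse complement is TAGTGCGACTACCCGTAAGA, matching the top strand at positions 47–66; it acts as a reverse primer.
The 3' ends face each other across positions 14–66, giving a 53 bp product.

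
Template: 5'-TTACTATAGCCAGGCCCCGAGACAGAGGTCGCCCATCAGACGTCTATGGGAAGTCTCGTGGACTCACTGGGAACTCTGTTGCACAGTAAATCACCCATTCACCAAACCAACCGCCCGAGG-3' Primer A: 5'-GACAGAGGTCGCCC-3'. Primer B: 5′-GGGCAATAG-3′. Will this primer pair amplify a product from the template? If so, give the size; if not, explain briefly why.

Primer B (GGGCAATAG) does not match the top strand, and its reverse complement CTATTGCCC does not match either.
With no annealing site for primer B, no amplification occurs.

No product — primer B has no binding site in the template.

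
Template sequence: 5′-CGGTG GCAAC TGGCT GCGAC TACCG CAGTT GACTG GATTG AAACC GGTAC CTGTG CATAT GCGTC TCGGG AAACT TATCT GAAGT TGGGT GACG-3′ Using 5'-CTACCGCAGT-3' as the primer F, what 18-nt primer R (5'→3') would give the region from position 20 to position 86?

5'-AACTTCAGATAAGTTTCC-3'

The product's 3' end on the top strand is position 86.
The reverse primer anneals to the top strand over positions 69–86, i.e. to GGAAACTTATCTGAAGTT.
Its sequence written 5'→3' is the reverse complement: AACTTCAGATAAGTTTCC.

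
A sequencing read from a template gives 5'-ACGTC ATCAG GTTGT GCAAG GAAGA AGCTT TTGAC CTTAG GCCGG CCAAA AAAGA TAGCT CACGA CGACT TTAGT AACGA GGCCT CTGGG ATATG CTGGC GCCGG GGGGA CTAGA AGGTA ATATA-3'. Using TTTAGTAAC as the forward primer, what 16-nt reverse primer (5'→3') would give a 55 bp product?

5'-ATATTACCTTCTAGTC-3'

The forward primer binds at positions 70–78, so a 55 bp product ends at position 70 + 55 − 1 = 124.
The reverse primer anneals to the top strand over positions 109–124, i.e. to GACTAGAAGGTAATAT.
Its sequence written 5'→3' is the reverse complement: ATATTACCTTCTAGTC.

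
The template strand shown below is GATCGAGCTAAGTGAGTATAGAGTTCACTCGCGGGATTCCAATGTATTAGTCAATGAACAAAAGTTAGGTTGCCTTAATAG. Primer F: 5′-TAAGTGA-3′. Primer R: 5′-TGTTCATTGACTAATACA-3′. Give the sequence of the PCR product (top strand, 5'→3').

5'-TAAGTGAGTATAGAGTTCACTCGCGGGATTCCAATGTATTAGTCAATGAACA-3'

The forward primer matches the template at positions 9–15.
Reverse complement of the reverse primer: TGTATTAGTCAATGAACA. This occurs on the top strand at positions 43–60.
The product is the template from position 9 through 60 (52 bp).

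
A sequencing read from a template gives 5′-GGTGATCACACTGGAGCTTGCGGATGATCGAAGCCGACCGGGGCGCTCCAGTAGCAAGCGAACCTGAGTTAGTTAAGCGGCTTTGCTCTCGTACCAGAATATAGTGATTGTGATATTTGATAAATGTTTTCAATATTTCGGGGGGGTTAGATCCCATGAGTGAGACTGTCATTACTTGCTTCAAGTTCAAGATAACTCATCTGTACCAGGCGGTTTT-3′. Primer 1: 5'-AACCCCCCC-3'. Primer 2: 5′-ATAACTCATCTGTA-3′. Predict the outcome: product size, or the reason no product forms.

No product — the primers' 3' ends point away from each other.

Primer 1 (AACCCCCCC) has reverse complement GGGGGGGTT, which matches the top strand at positions 140–148; primer 1 anneals to the top strand there with its 3' end pointing upstream toward position 140.
Primer 2 (ATAACTCATCTGTA) matches the top strand directly at positions 192–205; it anneals to the bottom strand with its 3' end pointing downstream toward position 205.
The 3' ends diverge (primer 1 extends toward position 1, primer 2 toward position 217), so the primers never converge on a shared product.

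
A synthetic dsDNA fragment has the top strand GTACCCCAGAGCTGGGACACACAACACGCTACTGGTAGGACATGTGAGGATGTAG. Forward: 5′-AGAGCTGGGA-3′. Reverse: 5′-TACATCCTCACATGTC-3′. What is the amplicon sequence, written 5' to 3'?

5'-AGAGCTGGGACACACAACACGCTACTGGTAGGACATGTGAGGATGTA-3'

Forward primer AGAGCTGGGA is found on the top strand at positions 8–17.
Reverse complement of the reverse primer: GACATGTGAGGATGTA. This occurs on the top strand at positions 39–54.
The product is the template from position 8 through 54 (47 bp).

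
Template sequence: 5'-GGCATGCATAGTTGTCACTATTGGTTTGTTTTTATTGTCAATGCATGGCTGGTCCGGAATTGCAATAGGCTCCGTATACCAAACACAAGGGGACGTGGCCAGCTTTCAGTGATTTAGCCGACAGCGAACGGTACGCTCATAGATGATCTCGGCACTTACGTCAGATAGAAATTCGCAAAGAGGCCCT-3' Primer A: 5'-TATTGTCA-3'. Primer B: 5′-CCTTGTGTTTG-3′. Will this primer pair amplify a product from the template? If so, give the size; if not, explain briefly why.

Yes — a 58 bp product.

Primer A (TATTGTCA) matches the top strand at positions 33–40; it acts as a forward primer.
Primer B's reverse complement is CAAACACAAGG, matching the top strand at positions 80–90; it acts as a reverse primer.
The 3' ends face each other across positions 33–90, giving a 58 bp product.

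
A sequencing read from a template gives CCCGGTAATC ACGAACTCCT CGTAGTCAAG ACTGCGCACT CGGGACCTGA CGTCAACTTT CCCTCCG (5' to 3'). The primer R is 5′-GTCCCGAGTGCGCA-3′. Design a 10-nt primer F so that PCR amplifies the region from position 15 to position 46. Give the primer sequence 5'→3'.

The reverse primer's reverse complement TGCGCACTCGGGAC matches the template at positions 33–46; the product starts at position 15.
The forward primer is identical to the top strand over positions 15–24: ACTCCTCGTA.

5'-ACTCCTCGTA-3'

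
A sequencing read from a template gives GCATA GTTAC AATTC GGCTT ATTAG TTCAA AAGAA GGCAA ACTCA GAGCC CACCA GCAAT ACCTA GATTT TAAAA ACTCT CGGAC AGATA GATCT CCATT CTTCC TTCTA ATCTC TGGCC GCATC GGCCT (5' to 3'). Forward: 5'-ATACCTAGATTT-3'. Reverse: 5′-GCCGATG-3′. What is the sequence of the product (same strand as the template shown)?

5'-ATACCTAGATTTTAAAAACTCTCGGACAGATAGATCTCCATTCTTCCTTCTAATCTCTGGCCGCATCGGC-3'

Forward primer ATACCTAGATTT is found on the top strand at positions 59–70.
Reverse complement of the reverse primer: CATCGGC. This occurs on the top strand at positions 122–128.
The product is the template from position 59 through 128 (70 bp).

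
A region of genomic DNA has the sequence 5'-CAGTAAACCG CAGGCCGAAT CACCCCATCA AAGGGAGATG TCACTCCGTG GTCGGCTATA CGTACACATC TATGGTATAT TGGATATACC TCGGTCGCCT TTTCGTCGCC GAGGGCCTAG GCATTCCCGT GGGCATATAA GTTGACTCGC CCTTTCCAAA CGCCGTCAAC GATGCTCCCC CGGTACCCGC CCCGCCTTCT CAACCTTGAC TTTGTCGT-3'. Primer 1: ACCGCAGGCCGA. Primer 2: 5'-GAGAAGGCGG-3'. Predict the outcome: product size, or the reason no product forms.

Yes — a 195 bp product.

Primer 1 (ACCGCAGGCCGA) matches the top strand at positions 7–18; it acts as a forward primer.
Primer 2's reverse complement is CCGCCTTCTC, matching the top strand at positions 192–201; it acts as a reverse primer.
The 3' ends face each other across positions 7–201, giving a 195 bp product.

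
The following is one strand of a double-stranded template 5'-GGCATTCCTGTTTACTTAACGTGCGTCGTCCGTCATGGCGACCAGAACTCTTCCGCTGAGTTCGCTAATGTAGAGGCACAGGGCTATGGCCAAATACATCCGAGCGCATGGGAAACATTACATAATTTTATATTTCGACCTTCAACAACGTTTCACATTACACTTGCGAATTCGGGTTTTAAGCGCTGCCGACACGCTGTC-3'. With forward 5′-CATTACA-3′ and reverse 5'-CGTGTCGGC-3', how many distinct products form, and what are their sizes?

The forward primer CATTACA matches the top strand at positions 116–122, 156–162.
The reverse primer's reverse complement is GCCGACACG, matching at positions 188–196.
Each forward site pairs with the reverse site to give a product ending at position 196: sizes 81, 41 bp.

Two products: 81 bp, 41 bp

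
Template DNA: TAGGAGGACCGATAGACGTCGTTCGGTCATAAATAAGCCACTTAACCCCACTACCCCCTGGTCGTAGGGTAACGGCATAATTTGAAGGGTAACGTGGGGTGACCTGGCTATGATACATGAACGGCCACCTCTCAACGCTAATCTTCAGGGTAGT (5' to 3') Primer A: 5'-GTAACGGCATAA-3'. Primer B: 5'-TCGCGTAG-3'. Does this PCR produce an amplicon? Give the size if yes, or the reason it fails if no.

No product — primer B has no binding site in the template.

Primer B (TCGCGTAG) does not match the top strand, and its reverse complement CTACGCGA does not match either.
With no annealing site for primer B, no amplification occurs.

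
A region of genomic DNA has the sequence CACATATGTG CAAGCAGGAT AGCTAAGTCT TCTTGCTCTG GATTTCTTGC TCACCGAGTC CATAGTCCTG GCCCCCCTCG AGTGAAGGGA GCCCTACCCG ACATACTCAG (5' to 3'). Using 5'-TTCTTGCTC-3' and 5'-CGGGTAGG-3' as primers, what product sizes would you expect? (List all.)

71 bp, 57 bp

The forward primer TTCTTGCTC matches the top strand at positions 30–38, 44–52.
The reverse primer's reverse complement is CCTACCCG, matching at positions 93–100.
Each forward site pairs with the reverse site to give a product ending at position 100: sizes 71, 57 bp.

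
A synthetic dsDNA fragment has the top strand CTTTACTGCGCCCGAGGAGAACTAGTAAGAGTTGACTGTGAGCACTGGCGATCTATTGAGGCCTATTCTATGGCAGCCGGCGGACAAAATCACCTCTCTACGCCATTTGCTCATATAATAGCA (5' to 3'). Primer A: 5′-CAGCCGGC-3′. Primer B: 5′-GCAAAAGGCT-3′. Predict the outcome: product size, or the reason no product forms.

No product — primer B has no binding site in the template.

Primer B (GCAAAAGGCT) does not match the top strand, and its reverse complement AGCCTTTTGC does not match either.
With no annealing site for primer B, no amplification occurs.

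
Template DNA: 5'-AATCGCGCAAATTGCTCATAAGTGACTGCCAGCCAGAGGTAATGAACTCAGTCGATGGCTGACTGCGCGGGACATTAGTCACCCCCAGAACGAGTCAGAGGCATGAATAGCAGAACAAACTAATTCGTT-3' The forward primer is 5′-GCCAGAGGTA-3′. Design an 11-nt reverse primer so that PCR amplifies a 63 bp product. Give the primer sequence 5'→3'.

The forward primer binds at positions 32–41, so a 63 bp product ends at position 32 + 63 − 1 = 94.
The reverse primer anneals to the top strand over positions 84–94, i.e. to CCCAGAACGAG.
Its sequence written 5'→3' is the reverse complement: CTCGTTCTGGG.

5'-CTCGTTCTGGG-3'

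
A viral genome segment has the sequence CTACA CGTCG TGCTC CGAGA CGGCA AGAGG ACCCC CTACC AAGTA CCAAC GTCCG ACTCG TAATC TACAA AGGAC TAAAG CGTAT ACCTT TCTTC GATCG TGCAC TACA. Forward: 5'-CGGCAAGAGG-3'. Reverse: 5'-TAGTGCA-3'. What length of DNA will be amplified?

87 bp

Scanning the template, CGGCAAGAGG occurs at positions 21–30; this primer anneals to the bottom strand there with its 3' end pointing downstream.
Reverse complement of the reverse primer: TGCACTA. This occurs on the top strand at positions 101–107.
Amplicon spans positions 21–107: 87 bp.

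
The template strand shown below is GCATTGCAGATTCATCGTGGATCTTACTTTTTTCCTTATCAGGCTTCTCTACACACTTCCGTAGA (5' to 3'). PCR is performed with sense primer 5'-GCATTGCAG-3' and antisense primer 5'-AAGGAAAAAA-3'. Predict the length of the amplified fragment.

37 bp

Scanning the template, GCATTGCAG occurs at positions 1–9; this primer anneals to the bottom strand there with its 3' end pointing downstream.
Reverse complement of the reverse primer: TTTTTTCCTT. This occurs on the top strand at positions 28–37.
Amplicon spans positions 1–37: 37 bp.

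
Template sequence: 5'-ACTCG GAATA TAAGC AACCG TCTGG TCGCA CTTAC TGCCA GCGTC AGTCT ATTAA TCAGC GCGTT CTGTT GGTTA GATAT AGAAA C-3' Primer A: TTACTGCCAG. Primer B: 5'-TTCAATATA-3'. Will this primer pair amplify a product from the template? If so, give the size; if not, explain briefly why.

Primer B (TTCAATATA) does not match the top strand, and its reverse complement TATATTGAA does not match either.
With no annealing site for primer B, no amplification occurs.

No product — primer B has no binding site in the template.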